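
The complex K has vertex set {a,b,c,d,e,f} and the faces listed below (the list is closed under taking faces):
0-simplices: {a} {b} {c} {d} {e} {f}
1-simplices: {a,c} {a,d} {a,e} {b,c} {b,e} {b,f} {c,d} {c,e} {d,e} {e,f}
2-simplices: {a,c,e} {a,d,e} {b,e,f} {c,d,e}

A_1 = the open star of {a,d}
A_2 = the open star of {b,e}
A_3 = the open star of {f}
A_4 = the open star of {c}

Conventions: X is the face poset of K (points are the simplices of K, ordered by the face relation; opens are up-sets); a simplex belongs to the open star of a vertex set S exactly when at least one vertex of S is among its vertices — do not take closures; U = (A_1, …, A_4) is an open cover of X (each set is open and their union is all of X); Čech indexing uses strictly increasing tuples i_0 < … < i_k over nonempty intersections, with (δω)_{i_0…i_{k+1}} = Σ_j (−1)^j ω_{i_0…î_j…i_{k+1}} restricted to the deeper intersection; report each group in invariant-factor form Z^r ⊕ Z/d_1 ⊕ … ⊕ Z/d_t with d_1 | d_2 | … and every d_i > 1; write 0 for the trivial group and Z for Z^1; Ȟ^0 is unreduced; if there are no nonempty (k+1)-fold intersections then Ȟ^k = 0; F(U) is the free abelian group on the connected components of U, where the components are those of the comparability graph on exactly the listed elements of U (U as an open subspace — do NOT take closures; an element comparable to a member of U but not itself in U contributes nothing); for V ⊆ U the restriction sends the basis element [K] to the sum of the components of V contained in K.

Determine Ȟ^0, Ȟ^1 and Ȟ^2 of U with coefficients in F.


nonempty overlaps:
  A1={{a},{d},{a,c},{a,d},{a,e},{c,d},{d,e},{a,c,e},{a,d,e},{c,d,e}} A2={{b},{e},{a,e},{b,c},{b,e},{b,f},{c,e},{d,e},{e,f},{a,c,e},{a,d,e},{b,e,f},{c,d,e}} A3={{f},{b,f},{e,f},{b,e,f}} A4={{c},{a,c},{b,c},{c,d},{c,e},{a,c,e},{c,d,e}}
  A12={{a,e},{d,e},{a,c,e},{a,d,e},{c,d,e}} A14={{a,c},{c,d},{a,c,e},{c,d,e}} A23={{b,f},{e,f},{b,e,f}} A24={{b,c},{c,e},{a,c,e},{c,d,e}}
  A124={{a,c,e},{c,d,e}}
components per intersection:
  A1: {{a},{d},{a,c},{a,d},{a,e},{c,d},{d,e},{a,c,e},{a,d,e},{c,d,e}}
  A2: {{b},{e},{a,e},{b,c},{b,e},{b,f},{c,e},{d,e},{e,f},{a,c,e},{a,d,e},{b,e,f},{c,d,e}}
  A3: {{f},{b,f},{e,f},{b,e,f}}
  A4: {{c},{a,c},{b,c},{c,d},{c,e},{a,c,e},{c,d,e}}
  A12: {{a,e},{d,e},{a,c,e},{a,d,e},{c,d,e}}
  A14: {{a,c},{a,c,e}} {{c,d},{c,d,e}}
  A23: {{b,f},{e,f},{b,e,f}}
  A24: {{b,c}} {{c,e},{a,c,e},{c,d,e}}
  A124: {{a,c,e}} {{c,d,e}}
C dims 4,6,2; δ0: rk 3, SNF 1^3; δ1: rk 2, SNF 1^2
degree 0: 4−3−0 = 1 → Ȟ^0 ≅ Z
degree 1: 6−2−3 = 1 → Ȟ^1 ≅ Z
degree 2: 2−0−2 = 0 → Ȟ^2 ≅ 0

Ȟ^0(U;F) ≅ Z; Ȟ^1(U;F) ≅ Z; Ȟ^2(U;F) ≅ 0


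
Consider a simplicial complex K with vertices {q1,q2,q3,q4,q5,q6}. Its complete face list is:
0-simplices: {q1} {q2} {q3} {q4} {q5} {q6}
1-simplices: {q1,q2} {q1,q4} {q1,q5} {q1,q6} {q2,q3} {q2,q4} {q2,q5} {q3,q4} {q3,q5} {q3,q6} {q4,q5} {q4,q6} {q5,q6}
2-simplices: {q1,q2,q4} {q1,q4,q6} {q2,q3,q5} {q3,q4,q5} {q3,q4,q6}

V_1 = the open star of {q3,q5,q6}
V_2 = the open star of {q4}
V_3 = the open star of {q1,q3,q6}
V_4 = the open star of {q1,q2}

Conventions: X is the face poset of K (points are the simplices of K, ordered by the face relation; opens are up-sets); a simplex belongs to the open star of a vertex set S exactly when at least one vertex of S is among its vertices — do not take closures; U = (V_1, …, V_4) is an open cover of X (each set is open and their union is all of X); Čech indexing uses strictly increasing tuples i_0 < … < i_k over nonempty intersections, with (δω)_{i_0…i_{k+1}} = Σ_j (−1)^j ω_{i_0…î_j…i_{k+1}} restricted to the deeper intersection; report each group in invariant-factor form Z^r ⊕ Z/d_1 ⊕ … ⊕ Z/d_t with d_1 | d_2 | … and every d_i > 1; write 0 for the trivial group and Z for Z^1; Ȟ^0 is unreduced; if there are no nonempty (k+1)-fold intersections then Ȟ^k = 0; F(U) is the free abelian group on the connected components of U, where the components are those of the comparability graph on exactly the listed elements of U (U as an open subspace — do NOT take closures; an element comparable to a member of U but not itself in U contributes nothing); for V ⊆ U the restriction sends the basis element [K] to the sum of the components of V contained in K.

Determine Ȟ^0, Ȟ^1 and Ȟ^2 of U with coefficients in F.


nerve of the cover:
  V1={{q3},{q5},{q6},{q1,q5},{q1,q6},{q2,q3},{q2,q5},{q3,q4},{q3,q5},{q3,q6},{q4,q5},{q4,q6},{q5,q6},{q1,q4,q6},{q2,q3,q5},{q3,q4,q5},{q3,q4,q6}} V2={{q4},{q1,q4},{q2,q4},{q3,q4},{q4,q5},{q4,q6},{q1,q2,q4},{q1,q4,q6},{q3,q4,q5},{q3,q4,q6}} V3={{q1},{q3},{q6},{q1,q2},{q1,q4},{q1,q5},{q1,q6},{q2,q3},{q3,q4},{q3,q5},{q3,q6},{q4,q6},{q5,q6},{q1,q2,q4},{q1,q4,q6},{q2,q3,q5},{q3,q4,q5},{q3,q4,q6}} V4={{q1},{q2},{q1,q2},{q1,q4},{q1,q5},{q1,q6},{q2,q3},{q2,q4},{q2,q5},{q1,q2,q4},{q1,q4,q6},{q2,q3,q5}}
  V12={{q3,q4},{q4,q5},{q4,q6},{q1,q4,q6},{q3,q4,q5},{q3,q4,q6}} V13={{q3},{q6},{q1,q5},{q1,q6},{q2,q3},{q3,q4},{q3,q5},{q3,q6},{q4,q6},{q5,q6},{q1,q4,q6},{q2,q3,q5},{q3,q4,q5},{q3,q4,q6}} V14={{q1,q5},{q1,q6},{q2,q3},{q2,q5},{q1,q4,q6},{q2,q3,q5}} V23={{q1,q4},{q3,q4},{q4,q6},{q1,q2,q4},{q1,q4,q6},{q3,q4,q5},{q3,q4,q6}} V24={{q1,q4},{q2,q4},{q1,q2,q4},{q1,q4,q6}} V34={{q1},{q1,q2},{q1,q4},{q1,q5},{q1,q6},{q2,q3},{q1,q2,q4},{q1,q4,q6},{q2,q3,q5}}
  V123={{q3,q4},{q4,q6},{q1,q4,q6},{q3,q4,q5},{q3,q4,q6}} V124={{q1,q4,q6}} V134={{q1,q5},{q1,q6},{q2,q3},{q1,q4,q6},{q2,q3,q5}} V234={{q1,q4},{q1,q2,q4},{q1,q4,q6}}
  V1234={{q1,q4,q6}}
components per intersection:
  V1: {{q3},{q5},{q6},{q1,q5},{q1,q6},{q2,q3},{q2,q5},{q3,q4},{q3,q5},{q3,q6},{q4,q5},{q4,q6},{q5,q6},{q1,q4,q6},{q2,q3,q5},{q3,q4,q5},{q3,q4,q6}}
  V2: {{q4},{q1,q4},{q2,q4},{q3,q4},{q4,q5},{q4,q6},{q1,q2,q4},{q1,q4,q6},{q3,q4,q5},{q3,q4,q6}}
  V3: {{q1},{q3},{q6},{q1,q2},{q1,q4},{q1,q5},{q1,q6},{q2,q3},{q3,q4},{q3,q5},{q3,q6},{q4,q6},{q5,q6},{q1,q2,q4},{q1,q4,q6},{q2,q3,q5},{q3,q4,q5},{q3,q4,q6}}
  V4: {{q1},{q2},{q1,q2},{q1,q4},{q1,q5},{q1,q6},{q2,q3},{q2,q4},{q2,q5},{q1,q2,q4},{q1,q4,q6},{q2,q3,q5}}
  V12: {{q3,q4},{q4,q5},{q4,q6},{q1,q4,q6},{q3,q4,q5},{q3,q4,q6}}
  V13: {{q3},{q6},{q1,q6},{q2,q3},{q3,q4},{q3,q5},{q3,q6},{q4,q6},{q5,q6},{q1,q4,q6},{q2,q3,q5},{q3,q4,q5},{q3,q4,q6}} {{q1,q5}}
  V14: {{q1,q5}} {{q1,q6},{q1,q4,q6}} {{q2,q3},{q2,q5},{q2,q3,q5}}
  V23: {{q1,q4},{q3,q4},{q4,q6},{q1,q2,q4},{q1,q4,q6},{q3,q4,q5},{q3,q4,q6}}
  V24: {{q1,q4},{q2,q4},{q1,q2,q4},{q1,q4,q6}}
  V34: {{q1},{q1,q2},{q1,q4},{q1,q5},{q1,q6},{q1,q2,q4},{q1,q4,q6}} {{q2,q3},{q2,q3,q5}}
  V123: {{q3,q4},{q4,q6},{q1,q4,q6},{q3,q4,q5},{q3,q4,q6}}
  V124: {{q1,q4,q6}}
  V134: {{q1,q5}} {{q1,q6},{q1,q4,q6}} {{q2,q3},{q2,q3,q5}}
  V234: {{q1,q4},{q1,q2,q4},{q1,q4,q6}}
  V1234: {{q1,q4,q6}}
C dims 4,10,6,1; δ0: rk 3, SNF 1^3; δ1: rk 5, SNF 1^5; δ2: rk 1, SNF 1^1
Ȟ^0 = (4 − 3) − 0 = 1, so Ȟ^0 ≅ Z
Ȟ^1 = (10 − 5) − 3 = 2, so Ȟ^1 ≅ Z^2
Ȟ^2 = (6 − 1) − 5 = 0, so Ȟ^2 ≅ 0

Ȟ^0 = Z, Ȟ^1 = Z^2 and Ȟ^2 = 0


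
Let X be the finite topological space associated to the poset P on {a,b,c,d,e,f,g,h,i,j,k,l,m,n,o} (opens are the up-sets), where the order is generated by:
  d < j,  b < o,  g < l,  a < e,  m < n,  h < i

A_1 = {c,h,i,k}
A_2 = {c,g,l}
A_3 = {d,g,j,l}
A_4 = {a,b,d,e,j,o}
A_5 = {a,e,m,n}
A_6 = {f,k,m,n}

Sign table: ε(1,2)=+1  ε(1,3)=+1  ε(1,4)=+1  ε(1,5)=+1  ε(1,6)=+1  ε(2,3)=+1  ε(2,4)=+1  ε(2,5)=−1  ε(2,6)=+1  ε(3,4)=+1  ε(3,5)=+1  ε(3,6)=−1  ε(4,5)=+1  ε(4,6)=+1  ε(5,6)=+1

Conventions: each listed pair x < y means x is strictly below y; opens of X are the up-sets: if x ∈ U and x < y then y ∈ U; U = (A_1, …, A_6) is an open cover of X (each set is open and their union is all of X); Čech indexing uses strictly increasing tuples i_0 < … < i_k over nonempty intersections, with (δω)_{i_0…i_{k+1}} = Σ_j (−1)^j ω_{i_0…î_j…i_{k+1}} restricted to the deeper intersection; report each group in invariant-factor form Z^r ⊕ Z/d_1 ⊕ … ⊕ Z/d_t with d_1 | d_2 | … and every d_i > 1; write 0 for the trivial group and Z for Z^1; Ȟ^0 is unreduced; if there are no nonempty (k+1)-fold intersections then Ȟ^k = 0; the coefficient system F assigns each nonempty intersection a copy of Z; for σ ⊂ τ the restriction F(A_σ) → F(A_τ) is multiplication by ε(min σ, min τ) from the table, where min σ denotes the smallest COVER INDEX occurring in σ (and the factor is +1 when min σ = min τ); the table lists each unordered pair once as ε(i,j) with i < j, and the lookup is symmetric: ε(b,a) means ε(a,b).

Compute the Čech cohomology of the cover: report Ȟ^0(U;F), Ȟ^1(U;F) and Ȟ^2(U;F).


nerve of the cover:
  A12={c} A16={k} A23={g,l} A34={d,j} A45={a,e} A56={m,n}
C dims 6,6; δ0: rk 5, SNF 1^5
Ȟ^0 = (6 − 5) − 0 = 1, so Ȟ^0 ≅ Z
Ȟ^1 = (6 − 0) − 5 = 1, so Ȟ^1 ≅ Z
Ȟ^2 = (0 − 0) − 0 = 0, so Ȟ^2 ≅ 0

Ȟ^0 = Z; Ȟ^1 = Z; Ȟ^2 = 0


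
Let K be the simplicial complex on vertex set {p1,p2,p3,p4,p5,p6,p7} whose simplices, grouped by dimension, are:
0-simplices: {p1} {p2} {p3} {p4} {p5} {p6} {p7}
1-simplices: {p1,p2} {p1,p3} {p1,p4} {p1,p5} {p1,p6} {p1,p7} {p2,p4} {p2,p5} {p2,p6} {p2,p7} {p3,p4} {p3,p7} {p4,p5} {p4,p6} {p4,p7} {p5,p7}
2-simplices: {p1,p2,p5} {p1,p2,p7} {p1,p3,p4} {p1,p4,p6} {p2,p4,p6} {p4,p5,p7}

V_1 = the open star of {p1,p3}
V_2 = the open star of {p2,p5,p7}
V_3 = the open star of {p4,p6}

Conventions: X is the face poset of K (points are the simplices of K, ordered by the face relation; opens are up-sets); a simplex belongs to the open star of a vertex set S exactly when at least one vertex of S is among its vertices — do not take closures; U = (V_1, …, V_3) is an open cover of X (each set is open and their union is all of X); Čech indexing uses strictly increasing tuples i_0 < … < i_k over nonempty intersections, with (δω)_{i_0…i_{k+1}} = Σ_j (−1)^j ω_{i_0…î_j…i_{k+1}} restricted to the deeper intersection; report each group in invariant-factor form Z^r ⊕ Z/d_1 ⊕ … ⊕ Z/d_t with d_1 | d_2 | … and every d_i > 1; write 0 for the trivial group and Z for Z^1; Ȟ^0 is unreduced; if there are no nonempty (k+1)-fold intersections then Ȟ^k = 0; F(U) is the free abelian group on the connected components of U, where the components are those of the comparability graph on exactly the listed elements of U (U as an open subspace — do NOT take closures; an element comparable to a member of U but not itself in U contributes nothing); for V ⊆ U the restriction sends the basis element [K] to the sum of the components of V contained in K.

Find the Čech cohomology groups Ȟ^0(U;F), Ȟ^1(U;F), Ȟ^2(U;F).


nerve of the cover:
  V1={{p1},{p3},{p1,p2},{p1,p3},{p1,p4},{p1,p5},{p1,p6},{p1,p7},{p3,p4},{p3,p7},{p1,p2,p5},{p1,p2,p7},{p1,p3,p4},{p1,p4,p6}} V2={{p2},{p5},{p7},{p1,p2},{p1,p5},{p1,p7},{p2,p4},{p2,p5},{p2,p6},{p2,p7},{p3,p7},{p4,p5},{p4,p7},{p5,p7},{p1,p2,p5},{p1,p2,p7},{p2,p4,p6},{p4,p5,p7}} V3={{p4},{p6},{p1,p4},{p1,p6},{p2,p4},{p2,p6},{p3,p4},{p4,p5},{p4,p6},{p4,p7},{p1,p3,p4},{p1,p4,p6},{p2,p4,p6},{p4,p5,p7}}
  V12={{p1,p2},{p1,p5},{p1,p7},{p3,p7},{p1,p2,p5},{p1,p2,p7}} V13={{p1,p4},{p1,p6},{p3,p4},{p1,p3,p4},{p1,p4,p6}} V23={{p2,p4},{p2,p6},{p4,p5},{p4,p7},{p2,p4,p6},{p4,p5,p7}}
components per intersection:
  V1: {{p1},{p3},{p1,p2},{p1,p3},{p1,p4},{p1,p5},{p1,p6},{p1,p7},{p3,p4},{p3,p7},{p1,p2,p5},{p1,p2,p7},{p1,p3,p4},{p1,p4,p6}}
  V2: {{p2},{p5},{p7},{p1,p2},{p1,p5},{p1,p7},{p2,p4},{p2,p5},{p2,p6},{p2,p7},{p3,p7},{p4,p5},{p4,p7},{p5,p7},{p1,p2,p5},{p1,p2,p7},{p2,p4,p6},{p4,p5,p7}}
  V3: {{p4},{p6},{p1,p4},{p1,p6},{p2,p4},{p2,p6},{p3,p4},{p4,p5},{p4,p6},{p4,p7},{p1,p3,p4},{p1,p4,p6},{p2,p4,p6},{p4,p5,p7}}
  V12: {{p1,p2},{p1,p5},{p1,p7},{p1,p2,p5},{p1,p2,p7}} {{p3,p7}}
  V13: {{p1,p4},{p1,p6},{p3,p4},{p1,p3,p4},{p1,p4,p6}}
  V23: {{p2,p4},{p2,p6},{p2,p4,p6}} {{p4,p5},{p4,p7},{p4,p5,p7}}
C dims 3,5; δ0: rk 2, SNF 1^2
Ȟ^0 = (3 − 2) − 0 = 1, so Ȟ^0 ≅ Z
Ȟ^1 = (5 − 0) − 2 = 3, so Ȟ^1 ≅ Z^3
Ȟ^2 = (0 − 0) − 0 = 0, so Ȟ^2 ≅ 0

Ȟ^0(U;F) ≅ Z; Ȟ^1(U;F) ≅ Z^3; Ȟ^2(U;F) ≅ 0


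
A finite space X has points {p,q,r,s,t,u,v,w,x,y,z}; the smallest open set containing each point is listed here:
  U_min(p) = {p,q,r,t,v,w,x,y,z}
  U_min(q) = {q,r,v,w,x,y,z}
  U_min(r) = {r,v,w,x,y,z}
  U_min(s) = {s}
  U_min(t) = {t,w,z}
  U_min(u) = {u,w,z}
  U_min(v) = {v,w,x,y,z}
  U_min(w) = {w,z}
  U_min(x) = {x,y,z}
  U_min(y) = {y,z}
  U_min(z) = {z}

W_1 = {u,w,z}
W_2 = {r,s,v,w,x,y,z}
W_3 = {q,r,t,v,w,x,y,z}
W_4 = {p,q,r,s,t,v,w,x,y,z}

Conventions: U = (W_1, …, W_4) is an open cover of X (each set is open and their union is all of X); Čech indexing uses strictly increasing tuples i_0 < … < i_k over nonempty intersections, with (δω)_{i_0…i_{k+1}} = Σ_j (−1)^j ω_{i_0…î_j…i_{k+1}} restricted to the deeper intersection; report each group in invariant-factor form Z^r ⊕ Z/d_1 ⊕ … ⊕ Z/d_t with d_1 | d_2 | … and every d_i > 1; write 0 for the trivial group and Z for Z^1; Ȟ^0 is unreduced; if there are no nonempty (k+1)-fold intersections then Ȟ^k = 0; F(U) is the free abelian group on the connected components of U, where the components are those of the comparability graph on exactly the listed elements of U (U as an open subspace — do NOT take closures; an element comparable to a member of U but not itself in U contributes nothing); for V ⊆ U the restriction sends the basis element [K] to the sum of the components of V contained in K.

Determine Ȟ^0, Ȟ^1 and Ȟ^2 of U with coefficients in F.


Ȟ^0(U;F) ≅ Z^2,  Ȟ^1(U;F) ≅ 0,  Ȟ^2(U;F) ≅ 0

nerve of the cover:
  W12={w,z} W13={w,z} W14={w,z} W23={r,v,w,x,y,z} W24={r,s,v,w,x,y,z} W34={q,r,t,v,w,x,y,z}
  W123={w,z} W124={w,z} W134={w,z} W234={r,v,w,x,y,z}
  W1234={w,z}
components per intersection:
  W1: {u,w,z}
  W2: {r,v,w,x,y,z} {s}
  W3: {q,r,t,v,w,x,y,z}
  W4: {p,q,r,t,v,w,x,y,z} {s}
  W12: {w,z}
  W13: {w,z}
  W14: {w,z}
  W23: {r,v,w,x,y,z}
  W24: {r,v,w,x,y,z} {s}
  W34: {q,r,t,v,w,x,y,z}
  W123: {w,z}
  W124: {w,z}
  W134: {w,z}
  W234: {r,v,w,x,y,z}
  W1234: {w,z}
C dims 6,7,4,1; δ0: rk 4, SNF 1^4; δ1: rk 3, SNF 1^3; δ2: rk 1, SNF 1^1
Ȟ^0 = (6 − 4) − 0 = 2, so Ȟ^0 ≅ Z^2
Ȟ^1 = (7 − 3) − 4 = 0, so Ȟ^1 ≅ 0
Ȟ^2 = (4 − 1) − 3 = 0, so Ȟ^2 ≅ 0


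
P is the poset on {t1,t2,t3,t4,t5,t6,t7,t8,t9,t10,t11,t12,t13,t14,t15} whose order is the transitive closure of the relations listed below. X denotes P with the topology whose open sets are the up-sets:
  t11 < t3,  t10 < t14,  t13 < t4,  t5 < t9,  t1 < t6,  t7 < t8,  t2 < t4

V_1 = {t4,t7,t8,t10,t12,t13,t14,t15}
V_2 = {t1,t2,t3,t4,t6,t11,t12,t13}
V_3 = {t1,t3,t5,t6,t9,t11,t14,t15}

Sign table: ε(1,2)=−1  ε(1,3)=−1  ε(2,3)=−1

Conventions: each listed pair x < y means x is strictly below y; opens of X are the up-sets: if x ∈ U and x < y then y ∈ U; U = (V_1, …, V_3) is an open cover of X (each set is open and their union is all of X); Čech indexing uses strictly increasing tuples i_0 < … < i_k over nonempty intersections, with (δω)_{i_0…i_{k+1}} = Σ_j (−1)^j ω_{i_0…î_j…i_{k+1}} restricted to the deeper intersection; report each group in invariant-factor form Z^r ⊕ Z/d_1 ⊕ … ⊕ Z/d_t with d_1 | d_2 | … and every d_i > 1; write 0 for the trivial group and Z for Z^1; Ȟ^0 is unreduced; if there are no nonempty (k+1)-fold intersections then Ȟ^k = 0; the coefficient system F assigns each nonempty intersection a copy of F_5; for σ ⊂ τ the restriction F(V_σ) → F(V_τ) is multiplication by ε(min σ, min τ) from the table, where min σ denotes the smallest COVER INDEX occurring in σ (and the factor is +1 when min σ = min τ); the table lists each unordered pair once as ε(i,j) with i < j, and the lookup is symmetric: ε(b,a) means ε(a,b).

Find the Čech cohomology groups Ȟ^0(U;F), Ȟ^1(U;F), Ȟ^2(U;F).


Ȟ^0(U;F) ≅ 0,  Ȟ^1(U;F) ≅ 0,  Ȟ^2(U;F) ≅ 0

nonempty overlaps:
  V12={t4,t12,t13} V13={t14,t15} V23={t1,t3,t6,t11}
C dims 3,3; δ0: rk_F5 3
degree 0: 3−3−0 = 0 → Ȟ^0 ≅ 0
degree 1: 3−0−3 = 0 → Ȟ^1 ≅ 0
degree 2: 0−0−0 = 0 → Ȟ^2 ≅ 0


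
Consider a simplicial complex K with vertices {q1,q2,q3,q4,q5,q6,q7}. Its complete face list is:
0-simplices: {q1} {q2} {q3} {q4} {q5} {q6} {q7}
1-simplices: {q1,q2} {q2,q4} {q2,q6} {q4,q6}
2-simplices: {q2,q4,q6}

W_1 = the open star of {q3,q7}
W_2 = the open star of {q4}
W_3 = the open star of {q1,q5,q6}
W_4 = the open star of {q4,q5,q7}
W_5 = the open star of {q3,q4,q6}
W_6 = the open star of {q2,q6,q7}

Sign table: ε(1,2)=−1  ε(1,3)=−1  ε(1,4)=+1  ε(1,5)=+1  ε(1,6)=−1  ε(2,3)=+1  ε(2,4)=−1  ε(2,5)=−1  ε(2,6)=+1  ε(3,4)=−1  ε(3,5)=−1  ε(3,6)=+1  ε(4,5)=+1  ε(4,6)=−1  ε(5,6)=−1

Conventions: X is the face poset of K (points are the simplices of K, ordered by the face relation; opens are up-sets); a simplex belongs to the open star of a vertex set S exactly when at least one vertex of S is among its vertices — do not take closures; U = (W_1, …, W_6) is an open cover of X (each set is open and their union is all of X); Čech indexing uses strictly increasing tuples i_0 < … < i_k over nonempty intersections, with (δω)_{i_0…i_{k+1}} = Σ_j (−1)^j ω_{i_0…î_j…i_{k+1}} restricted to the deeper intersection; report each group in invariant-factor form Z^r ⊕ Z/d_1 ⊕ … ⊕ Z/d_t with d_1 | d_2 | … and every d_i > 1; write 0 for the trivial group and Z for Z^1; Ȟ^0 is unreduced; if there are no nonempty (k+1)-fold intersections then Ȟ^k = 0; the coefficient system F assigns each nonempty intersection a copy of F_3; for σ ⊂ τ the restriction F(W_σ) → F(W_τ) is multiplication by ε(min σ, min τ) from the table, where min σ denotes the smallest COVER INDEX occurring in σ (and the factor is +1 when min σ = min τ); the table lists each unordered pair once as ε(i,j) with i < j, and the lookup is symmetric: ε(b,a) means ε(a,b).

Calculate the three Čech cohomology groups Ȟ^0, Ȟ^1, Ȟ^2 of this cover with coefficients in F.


Ȟ^0 ≅ Z/3, Ȟ^1 ≅ Z/3 and Ȟ^2 ≅ 0

intersection data:
  W1={{q3},{q7}} W2={{q4},{q2,q4},{q4,q6},{q2,q4,q6}} W3={{q1},{q5},{q6},{q1,q2},{q2,q6},{q4,q6},{q2,q4,q6}} W4={{q4},{q5},{q7},{q2,q4},{q4,q6},{q2,q4,q6}} W5={{q3},{q4},{q6},{q2,q4},{q2,q6},{q4,q6},{q2,q4,q6}} W6={{q2},{q6},{q7},{q1,q2},{q2,q4},{q2,q6},{q4,q6},{q2,q4,q6}}
  W14={{q7}} W15={{q3}} W16={{q7}} W23={{q4,q6},{q2,q4,q6}} W24={{q4},{q2,q4},{q4,q6},{q2,q4,q6}} W25={{q4},{q2,q4},{q4,q6},{q2,q4,q6}} W26={{q2,q4},{q4,q6},{q2,q4,q6}} W34={{q5},{q4,q6},{q2,q4,q6}} W35={{q6},{q2,q6},{q4,q6},{q2,q4,q6}} W36={{q6},{q1,q2},{q2,q6},{q4,q6},{q2,q4,q6}} W45={{q4},{q2,q4},{q4,q6},{q2,q4,q6}} W46={{q7},{q2,q4},{q4,q6},{q2,q4,q6}} W56={{q6},{q2,q4},{q2,q6},{q4,q6},{q2,q4,q6}}
  W146={{q7}} W234={{q4,q6},{q2,q4,q6}} W235={{q4,q6},{q2,q4,q6}} W236={{q4,q6},{q2,q4,q6}} W245={{q4},{q2,q4},{q4,q6},{q2,q4,q6}} W246={{q2,q4},{q4,q6},{q2,q4,q6}} W256={{q2,q4},{q4,q6},{q2,q4,q6}} W345={{q4,q6},{q2,q4,q6}} W346={{q4,q6},{q2,q4,q6}} W356={{q6},{q2,q6},{q4,q6},{q2,q4,q6}} W456={{q2,q4},{q4,q6},{q2,q4,q6}}
  W2345={{q4,q6},{q2,q4,q6}} W2346={{q4,q6},{q2,q4,q6}} W2356={{q4,q6},{q2,q4,q6}} W2456={{q2,q4},{q4,q6},{q2,q4,q6}} W3456={{q4,q6},{q2,q4,q6}}
  W23456={{q4,q6},{q2,q4,q6}}
C dims 6,13,11,5; δ0: rk_F3 5; δ1: rk_F3 7; δ2: rk_F3 4
Ȟ^0 = (6 − 5) − 0 = 1, so Ȟ^0 ≅ Z/3
Ȟ^1 = (13 − 7) − 5 = 1, so Ȟ^1 ≅ Z/3
Ȟ^2 = (11 − 4) − 7 = 0, so Ȟ^2 ≅ 0


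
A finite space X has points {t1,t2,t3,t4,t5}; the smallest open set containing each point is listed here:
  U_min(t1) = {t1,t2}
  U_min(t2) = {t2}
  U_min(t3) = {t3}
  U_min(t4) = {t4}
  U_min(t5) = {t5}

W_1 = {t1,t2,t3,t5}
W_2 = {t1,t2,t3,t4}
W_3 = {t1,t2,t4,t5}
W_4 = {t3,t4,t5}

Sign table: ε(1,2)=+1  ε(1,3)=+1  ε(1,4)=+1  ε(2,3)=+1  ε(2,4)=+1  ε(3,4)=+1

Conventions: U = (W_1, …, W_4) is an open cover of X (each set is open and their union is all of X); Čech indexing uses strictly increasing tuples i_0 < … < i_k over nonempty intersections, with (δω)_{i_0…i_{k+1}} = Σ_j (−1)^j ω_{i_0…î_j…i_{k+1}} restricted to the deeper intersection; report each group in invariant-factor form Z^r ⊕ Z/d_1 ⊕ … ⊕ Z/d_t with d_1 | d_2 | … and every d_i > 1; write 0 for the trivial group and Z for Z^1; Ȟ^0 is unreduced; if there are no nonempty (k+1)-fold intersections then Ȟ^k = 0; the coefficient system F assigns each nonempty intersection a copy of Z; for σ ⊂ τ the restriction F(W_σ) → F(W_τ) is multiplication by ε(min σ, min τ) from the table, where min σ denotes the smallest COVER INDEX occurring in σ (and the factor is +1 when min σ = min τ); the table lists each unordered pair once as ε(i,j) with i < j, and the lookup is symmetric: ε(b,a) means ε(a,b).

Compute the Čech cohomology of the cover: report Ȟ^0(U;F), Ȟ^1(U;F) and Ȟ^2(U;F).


nerve of the cover:
  W12={t1,t2,t3} W13={t1,t2,t5} W14={t3,t5} W23={t1,t2,t4} W24={t3,t4} W34={t4,t5}
  W123={t1,t2} W124={t3} W134={t5} W234={t4}
C dims 4,6,4; δ0: rk 3, SNF 1^3; δ1: rk 3, SNF 1^3
Ȟ^0 = (4 − 3) − 0 = 1, so Ȟ^0 ≅ Z
Ȟ^1 = (6 − 3) − 3 = 0, so Ȟ^1 ≅ 0
Ȟ^2 = (4 − 0) − 3 = 1, so Ȟ^2 ≅ Z

Ȟ^0 ≅ Z, Ȟ^1 ≅ 0 and Ȟ^2 ≅ Z


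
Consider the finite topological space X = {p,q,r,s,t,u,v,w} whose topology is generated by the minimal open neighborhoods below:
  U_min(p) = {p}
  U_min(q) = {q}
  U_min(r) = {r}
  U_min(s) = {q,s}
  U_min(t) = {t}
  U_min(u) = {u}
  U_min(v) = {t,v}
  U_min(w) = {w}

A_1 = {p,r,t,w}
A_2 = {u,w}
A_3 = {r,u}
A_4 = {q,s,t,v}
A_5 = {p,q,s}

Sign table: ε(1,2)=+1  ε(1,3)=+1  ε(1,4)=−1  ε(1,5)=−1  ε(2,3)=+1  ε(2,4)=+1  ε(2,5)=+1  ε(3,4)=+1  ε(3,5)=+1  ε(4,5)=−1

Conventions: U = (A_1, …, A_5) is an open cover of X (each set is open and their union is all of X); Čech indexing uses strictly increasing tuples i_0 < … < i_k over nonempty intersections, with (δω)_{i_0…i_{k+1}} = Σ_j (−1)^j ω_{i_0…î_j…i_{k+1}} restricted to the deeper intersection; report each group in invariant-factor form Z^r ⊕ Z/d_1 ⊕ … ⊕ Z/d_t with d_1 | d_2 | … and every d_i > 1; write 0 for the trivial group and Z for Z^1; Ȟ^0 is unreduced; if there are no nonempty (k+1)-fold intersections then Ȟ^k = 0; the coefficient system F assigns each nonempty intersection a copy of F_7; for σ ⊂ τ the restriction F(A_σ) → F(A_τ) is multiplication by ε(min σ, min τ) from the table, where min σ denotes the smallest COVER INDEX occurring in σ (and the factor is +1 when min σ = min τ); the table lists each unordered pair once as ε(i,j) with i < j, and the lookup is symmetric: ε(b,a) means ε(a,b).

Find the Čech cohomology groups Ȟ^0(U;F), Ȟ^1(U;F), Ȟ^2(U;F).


Ȟ^0(U;F) ≅ 0, Ȟ^1(U;F) ≅ Z/7, Ȟ^2(U;F) ≅ 0

nerve of the cover:
  A12={w} A13={r} A14={t} A15={p} A23={u} A45={q,s}
C dims 5,6; δ0: rk_F7 5
Ȟ^0 = (5 − 5) − 0 = 0, so Ȟ^0 ≅ 0
Ȟ^1 = (6 − 0) − 5 = 1, so Ȟ^1 ≅ Z/7
Ȟ^2 = (0 − 0) − 0 = 0, so Ȟ^2 ≅ 0


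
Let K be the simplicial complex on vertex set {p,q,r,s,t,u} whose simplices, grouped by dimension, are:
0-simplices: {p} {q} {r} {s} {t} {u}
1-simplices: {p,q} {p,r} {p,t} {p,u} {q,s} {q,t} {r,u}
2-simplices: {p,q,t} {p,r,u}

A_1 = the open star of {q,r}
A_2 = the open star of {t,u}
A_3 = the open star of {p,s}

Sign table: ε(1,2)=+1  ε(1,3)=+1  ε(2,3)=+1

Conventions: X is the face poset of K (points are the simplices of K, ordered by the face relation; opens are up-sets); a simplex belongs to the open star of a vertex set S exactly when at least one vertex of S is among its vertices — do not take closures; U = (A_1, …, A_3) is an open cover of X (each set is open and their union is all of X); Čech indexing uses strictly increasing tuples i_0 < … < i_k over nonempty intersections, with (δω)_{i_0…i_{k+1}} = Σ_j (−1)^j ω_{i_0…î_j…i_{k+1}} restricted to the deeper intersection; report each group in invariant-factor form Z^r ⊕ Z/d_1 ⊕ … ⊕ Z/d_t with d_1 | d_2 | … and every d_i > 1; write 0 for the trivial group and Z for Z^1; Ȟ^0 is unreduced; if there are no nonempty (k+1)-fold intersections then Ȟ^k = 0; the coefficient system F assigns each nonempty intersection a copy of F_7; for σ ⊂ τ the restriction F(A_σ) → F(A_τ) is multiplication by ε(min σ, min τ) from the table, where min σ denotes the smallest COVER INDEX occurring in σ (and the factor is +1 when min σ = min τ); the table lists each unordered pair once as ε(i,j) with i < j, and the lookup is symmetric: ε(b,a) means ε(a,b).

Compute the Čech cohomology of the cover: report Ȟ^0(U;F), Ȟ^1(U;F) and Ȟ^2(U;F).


nonempty overlaps:
  A1={{q},{r},{p,q},{p,r},{q,s},{q,t},{r,u},{p,q,t},{p,r,u}} A2={{t},{u},{p,t},{p,u},{q,t},{r,u},{p,q,t},{p,r,u}} A3={{p},{s},{p,q},{p,r},{p,t},{p,u},{q,s},{p,q,t},{p,r,u}}
  A12={{q,t},{r,u},{p,q,t},{p,r,u}} A13={{p,q},{p,r},{q,s},{p,q,t},{p,r,u}} A23={{p,t},{p,u},{p,q,t},{p,r,u}}
  A123={{p,q,t},{p,r,u}}
C dims 3,3,1; δ0: rk_F7 2; δ1: rk_F7 1
degree 0: 3−2−0 = 1 → Ȟ^0 ≅ Z/7
degree 1: 3−1−2 = 0 → Ȟ^1 ≅ 0
degree 2: 1−0−1 = 0 → Ȟ^2 ≅ 0

Ȟ^0(U;F) ≅ Z/7, Ȟ^1(U;F) ≅ 0 and Ȟ^2(U;F) ≅ 0


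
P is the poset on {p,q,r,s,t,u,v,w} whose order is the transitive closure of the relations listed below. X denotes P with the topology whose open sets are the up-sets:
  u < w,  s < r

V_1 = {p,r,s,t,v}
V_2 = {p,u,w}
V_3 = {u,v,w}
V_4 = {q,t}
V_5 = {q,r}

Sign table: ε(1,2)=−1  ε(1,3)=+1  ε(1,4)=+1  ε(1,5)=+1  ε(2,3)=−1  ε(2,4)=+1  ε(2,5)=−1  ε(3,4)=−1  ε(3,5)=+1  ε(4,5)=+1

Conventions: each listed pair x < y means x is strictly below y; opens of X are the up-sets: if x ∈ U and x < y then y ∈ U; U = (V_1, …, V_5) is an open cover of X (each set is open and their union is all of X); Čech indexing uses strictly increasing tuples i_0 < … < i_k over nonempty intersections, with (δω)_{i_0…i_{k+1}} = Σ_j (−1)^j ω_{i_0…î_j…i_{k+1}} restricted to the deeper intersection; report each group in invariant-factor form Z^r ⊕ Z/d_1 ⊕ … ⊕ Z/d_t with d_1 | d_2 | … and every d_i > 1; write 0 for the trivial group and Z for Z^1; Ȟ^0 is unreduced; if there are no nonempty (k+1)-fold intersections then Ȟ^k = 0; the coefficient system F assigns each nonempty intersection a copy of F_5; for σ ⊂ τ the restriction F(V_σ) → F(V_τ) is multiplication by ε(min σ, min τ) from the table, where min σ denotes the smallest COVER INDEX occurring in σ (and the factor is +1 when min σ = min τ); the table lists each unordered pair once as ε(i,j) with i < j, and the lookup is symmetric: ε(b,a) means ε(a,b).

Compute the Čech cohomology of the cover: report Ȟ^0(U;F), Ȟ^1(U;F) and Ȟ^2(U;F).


nerve simplices:
  V12={p} V13={v} V14={t} V15={r} V23={u,w} V45={q}
C dims 5,6; δ0: rk_F5 4
degree 0: 5−4−0 = 1 → Ȟ^0 ≅ Z/5
degree 1: 6−0−4 = 2 → Ȟ^1 ≅ Z/5 ⊕ Z/5
degree 2: 0−0−0 = 0 → Ȟ^2 ≅ 0

Ȟ^0(U;F) ≅ Z/5, Ȟ^1(U;F) ≅ Z/5 ⊕ Z/5 and Ȟ^2(U;F) ≅ 0


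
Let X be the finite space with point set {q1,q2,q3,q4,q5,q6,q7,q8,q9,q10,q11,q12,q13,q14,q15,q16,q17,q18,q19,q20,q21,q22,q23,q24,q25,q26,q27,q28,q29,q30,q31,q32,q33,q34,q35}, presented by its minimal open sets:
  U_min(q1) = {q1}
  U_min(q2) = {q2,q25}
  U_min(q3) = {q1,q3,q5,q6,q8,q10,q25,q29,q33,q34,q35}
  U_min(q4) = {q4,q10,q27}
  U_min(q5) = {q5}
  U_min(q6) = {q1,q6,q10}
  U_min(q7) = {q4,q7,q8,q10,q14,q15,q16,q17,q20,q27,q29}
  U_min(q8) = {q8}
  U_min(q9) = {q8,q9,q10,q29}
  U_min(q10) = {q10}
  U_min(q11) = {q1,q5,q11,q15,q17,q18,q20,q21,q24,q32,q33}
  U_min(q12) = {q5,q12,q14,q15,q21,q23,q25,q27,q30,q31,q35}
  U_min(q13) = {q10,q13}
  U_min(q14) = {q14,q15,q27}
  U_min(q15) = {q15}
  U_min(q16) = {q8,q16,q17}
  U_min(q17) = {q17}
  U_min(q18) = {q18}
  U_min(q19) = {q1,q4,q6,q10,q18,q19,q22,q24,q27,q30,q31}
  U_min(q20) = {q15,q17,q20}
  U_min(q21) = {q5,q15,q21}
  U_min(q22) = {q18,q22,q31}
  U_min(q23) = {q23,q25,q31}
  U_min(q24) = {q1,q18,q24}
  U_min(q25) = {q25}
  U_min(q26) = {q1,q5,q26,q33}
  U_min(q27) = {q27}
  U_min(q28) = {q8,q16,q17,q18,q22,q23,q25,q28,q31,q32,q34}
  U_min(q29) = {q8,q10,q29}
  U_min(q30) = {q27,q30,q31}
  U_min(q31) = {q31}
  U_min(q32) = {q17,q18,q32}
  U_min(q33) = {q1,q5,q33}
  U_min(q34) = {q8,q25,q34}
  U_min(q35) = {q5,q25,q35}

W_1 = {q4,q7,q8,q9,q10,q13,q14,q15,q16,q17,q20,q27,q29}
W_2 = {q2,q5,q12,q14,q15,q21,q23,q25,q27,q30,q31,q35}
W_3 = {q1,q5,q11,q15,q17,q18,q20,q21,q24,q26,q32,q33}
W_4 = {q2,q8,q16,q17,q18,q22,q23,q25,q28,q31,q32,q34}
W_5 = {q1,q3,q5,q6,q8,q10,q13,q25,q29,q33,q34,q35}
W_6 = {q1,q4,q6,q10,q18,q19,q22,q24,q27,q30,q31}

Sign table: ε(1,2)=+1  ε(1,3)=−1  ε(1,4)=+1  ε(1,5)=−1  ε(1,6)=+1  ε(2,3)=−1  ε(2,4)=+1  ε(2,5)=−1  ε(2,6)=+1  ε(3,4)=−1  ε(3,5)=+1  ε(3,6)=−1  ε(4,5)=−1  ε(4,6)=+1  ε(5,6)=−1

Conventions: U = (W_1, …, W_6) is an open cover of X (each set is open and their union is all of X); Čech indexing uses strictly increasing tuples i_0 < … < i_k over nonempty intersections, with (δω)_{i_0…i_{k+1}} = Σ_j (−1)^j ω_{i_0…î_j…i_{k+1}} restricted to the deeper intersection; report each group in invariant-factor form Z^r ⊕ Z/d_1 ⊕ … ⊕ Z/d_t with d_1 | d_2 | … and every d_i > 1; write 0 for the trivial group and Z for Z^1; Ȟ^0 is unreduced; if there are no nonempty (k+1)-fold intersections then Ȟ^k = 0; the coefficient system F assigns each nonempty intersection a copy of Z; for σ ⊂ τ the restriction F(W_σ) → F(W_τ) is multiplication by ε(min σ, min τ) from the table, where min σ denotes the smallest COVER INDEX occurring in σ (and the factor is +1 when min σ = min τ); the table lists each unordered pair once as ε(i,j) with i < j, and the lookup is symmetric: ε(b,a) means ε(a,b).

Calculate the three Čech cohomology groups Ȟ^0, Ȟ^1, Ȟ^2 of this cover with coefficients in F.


Ȟ^0 ≅ Z, Ȟ^1 ≅ 0, Ȟ^2 ≅ Z/2

nonempty intersections:
  W12={q14,q15,q27} W13={q15,q17,q20} W14={q8,q16,q17} W15={q8,q10,q13,q29} W16={q4,q10,q27} W23={q5,q15,q21} W24={q2,q23,q25,q31} W25={q5,q25,q35} W26={q27,q30,q31} W34={q17,q18,q32} W35={q1,q5,q33} W36={q1,q18,q24} W45={q8,q25,q34} W46={q18,q22,q31} W56={q1,q6,q10}
  W123={q15} W126={q27} W134={q17} W145={q8} W156={q10} W235={q5} W245={q25} W246={q31} W346={q18} W356={q1}
C dims 6,15,10; δ0: rk 5, SNF 1^5; δ1: rk 10, SNF 1^9·2
Ȟ^0: (6−5)−0=1 ⇒ Z
Ȟ^1: (15−10)−5=0 ⇒ 0
Ȟ^2: (10−0)−10=0 plus torsion [2] ⇒ Z/2


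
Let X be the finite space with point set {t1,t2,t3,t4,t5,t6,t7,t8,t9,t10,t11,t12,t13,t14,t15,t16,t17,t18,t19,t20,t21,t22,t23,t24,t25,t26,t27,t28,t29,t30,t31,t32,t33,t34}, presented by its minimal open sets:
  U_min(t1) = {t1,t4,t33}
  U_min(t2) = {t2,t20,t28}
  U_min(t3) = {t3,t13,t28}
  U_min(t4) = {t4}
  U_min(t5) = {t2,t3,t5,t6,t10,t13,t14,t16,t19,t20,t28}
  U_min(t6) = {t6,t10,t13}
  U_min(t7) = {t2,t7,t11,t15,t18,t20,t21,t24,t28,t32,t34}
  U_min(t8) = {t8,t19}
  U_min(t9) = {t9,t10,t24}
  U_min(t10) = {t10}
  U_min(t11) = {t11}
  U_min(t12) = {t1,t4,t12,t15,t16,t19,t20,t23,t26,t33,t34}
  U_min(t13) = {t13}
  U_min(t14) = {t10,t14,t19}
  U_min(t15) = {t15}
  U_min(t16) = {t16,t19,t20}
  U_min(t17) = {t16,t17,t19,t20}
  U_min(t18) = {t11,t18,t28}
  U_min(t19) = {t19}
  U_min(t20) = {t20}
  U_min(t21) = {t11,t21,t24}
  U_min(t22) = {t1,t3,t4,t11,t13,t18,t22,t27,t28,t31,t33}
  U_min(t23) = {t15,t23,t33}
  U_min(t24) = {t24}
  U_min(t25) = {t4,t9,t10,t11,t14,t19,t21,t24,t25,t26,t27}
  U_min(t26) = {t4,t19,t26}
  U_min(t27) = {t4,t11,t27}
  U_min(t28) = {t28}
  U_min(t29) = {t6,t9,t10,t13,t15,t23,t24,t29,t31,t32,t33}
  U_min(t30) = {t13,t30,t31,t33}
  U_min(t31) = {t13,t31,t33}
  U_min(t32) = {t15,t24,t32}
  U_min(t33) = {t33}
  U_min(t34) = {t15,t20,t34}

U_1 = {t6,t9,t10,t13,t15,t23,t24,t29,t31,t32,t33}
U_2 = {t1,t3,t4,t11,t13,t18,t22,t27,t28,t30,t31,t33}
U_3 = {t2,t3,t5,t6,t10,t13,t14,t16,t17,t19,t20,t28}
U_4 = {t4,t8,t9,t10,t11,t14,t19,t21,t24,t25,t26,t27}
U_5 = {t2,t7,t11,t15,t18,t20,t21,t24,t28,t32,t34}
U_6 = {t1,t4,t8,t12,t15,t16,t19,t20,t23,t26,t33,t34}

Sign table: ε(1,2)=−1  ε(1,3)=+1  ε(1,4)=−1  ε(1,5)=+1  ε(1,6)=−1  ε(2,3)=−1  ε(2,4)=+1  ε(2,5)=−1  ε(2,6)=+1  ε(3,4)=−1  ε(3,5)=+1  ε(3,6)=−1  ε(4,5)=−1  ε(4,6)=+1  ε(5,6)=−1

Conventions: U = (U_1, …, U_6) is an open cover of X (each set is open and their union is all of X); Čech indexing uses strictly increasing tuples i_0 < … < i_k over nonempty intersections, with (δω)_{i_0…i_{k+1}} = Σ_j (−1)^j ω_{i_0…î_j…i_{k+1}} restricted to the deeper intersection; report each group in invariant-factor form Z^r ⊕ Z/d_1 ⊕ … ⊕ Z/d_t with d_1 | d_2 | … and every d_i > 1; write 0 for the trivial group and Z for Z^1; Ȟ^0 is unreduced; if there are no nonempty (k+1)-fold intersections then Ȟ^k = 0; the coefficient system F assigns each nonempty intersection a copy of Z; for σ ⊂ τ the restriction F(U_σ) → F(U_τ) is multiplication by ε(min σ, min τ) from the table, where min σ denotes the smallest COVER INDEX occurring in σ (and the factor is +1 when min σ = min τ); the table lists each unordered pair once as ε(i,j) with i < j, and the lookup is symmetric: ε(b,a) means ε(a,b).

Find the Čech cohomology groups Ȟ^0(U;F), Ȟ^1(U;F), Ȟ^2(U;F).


nonempty intersections:
  U12={t13,t31,t33} U13={t6,t10,t13} U14={t9,t10,t24} U15={t15,t24,t32} U16={t15,t23,t33} U23={t3,t13,t28} U24={t4,t11,t27} U25={t11,t18,t28} U26={t1,t4,t33} U34={t10,t14,t19} U35={t2,t20,t28} U36={t16,t19,t20} U45={t11,t21,t24} U46={t4,t8,t19,t26} U56={t15,t20,t34}
  U123={t13} U126={t33} U134={t10} U145={t24} U156={t15} U235={t28} U245={t11} U246={t4} U346={t19} U356={t20}
C dims 6,15,10; δ0: rk 5, SNF 1^5; δ1: rk 10, SNF 1^9·2
Ȟ^0: (6−5)−0=1 ⇒ Z
Ȟ^1: (15−10)−5=0 ⇒ 0
Ȟ^2: (10−0)−10=0 plus torsion [2] ⇒ Z/2

Ȟ^0 ≅ Z; Ȟ^1 ≅ 0; Ȟ^2 ≅ Z/2


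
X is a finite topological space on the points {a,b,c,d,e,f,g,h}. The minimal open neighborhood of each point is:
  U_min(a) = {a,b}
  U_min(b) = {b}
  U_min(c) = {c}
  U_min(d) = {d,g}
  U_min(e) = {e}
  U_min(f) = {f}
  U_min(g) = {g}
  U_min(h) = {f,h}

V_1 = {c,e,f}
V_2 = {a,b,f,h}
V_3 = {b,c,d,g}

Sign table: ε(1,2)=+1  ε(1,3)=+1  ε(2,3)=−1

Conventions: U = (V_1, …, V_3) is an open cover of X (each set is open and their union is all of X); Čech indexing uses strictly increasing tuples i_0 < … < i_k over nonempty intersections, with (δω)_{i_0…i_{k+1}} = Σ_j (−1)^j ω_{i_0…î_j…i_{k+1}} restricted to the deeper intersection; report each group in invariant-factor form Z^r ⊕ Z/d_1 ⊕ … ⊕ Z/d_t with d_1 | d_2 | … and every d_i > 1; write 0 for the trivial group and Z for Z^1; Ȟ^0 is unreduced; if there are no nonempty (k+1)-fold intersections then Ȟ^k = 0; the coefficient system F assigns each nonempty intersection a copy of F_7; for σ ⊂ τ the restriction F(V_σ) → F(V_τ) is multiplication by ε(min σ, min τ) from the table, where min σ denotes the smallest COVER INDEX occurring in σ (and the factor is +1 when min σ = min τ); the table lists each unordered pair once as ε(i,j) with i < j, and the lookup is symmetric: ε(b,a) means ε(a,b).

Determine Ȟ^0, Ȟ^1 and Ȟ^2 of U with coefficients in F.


nerve simplices:
  V12={f} V13={c} V23={b}
C dims 3,3; δ0: rk_F7 3
degree 0: 3−3−0 = 0 → Ȟ^0 ≅ 0
degree 1: 3−0−3 = 0 → Ȟ^1 ≅ 0
degree 2: 0−0−0 = 0 → Ȟ^2 ≅ 0

Ȟ^0 = 0, Ȟ^1 = 0, Ȟ^2 = 0


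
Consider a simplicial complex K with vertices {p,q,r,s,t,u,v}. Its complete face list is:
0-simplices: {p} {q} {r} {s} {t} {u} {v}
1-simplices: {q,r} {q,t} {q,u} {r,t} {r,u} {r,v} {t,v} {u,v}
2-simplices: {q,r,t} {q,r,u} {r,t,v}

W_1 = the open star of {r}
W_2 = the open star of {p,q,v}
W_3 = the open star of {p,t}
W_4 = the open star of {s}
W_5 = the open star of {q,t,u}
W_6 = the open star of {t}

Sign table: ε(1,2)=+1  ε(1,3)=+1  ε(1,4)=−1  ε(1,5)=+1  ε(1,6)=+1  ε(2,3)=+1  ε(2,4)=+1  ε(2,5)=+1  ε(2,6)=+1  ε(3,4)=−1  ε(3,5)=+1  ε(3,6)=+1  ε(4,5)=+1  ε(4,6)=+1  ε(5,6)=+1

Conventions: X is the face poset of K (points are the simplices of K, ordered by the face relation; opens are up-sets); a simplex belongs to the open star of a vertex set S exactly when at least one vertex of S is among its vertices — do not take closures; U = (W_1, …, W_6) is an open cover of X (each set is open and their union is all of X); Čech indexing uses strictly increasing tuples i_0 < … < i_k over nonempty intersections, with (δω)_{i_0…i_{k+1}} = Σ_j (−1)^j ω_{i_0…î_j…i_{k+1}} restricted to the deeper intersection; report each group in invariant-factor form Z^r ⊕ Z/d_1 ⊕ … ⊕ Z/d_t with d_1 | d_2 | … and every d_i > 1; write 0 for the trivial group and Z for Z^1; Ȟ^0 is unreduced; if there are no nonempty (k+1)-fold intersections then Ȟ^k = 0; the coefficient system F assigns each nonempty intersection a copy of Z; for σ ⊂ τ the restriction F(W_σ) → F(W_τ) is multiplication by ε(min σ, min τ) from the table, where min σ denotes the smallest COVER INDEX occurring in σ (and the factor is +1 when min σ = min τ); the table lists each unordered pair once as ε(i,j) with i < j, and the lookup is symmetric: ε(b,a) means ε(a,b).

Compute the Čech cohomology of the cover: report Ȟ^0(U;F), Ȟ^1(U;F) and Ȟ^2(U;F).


Ȟ^0 ≅ Z^2, Ȟ^1 ≅ 0, Ȟ^2 ≅ 0

nerve simplices:
  W1={{r},{q,r},{r,t},{r,u},{r,v},{q,r,t},{q,r,u},{r,t,v}} W2={{p},{q},{v},{q,r},{q,t},{q,u},{r,v},{t,v},{u,v},{q,r,t},{q,r,u},{r,t,v}} W3={{p},{t},{q,t},{r,t},{t,v},{q,r,t},{r,t,v}} W4={{s}} W5={{q},{t},{u},{q,r},{q,t},{q,u},{r,t},{r,u},{t,v},{u,v},{q,r,t},{q,r,u},{r,t,v}} W6={{t},{q,t},{r,t},{t,v},{q,r,t},{r,t,v}}
  W12={{q,r},{r,v},{q,r,t},{q,r,u},{r,t,v}} W13={{r,t},{q,r,t},{r,t,v}} W15={{q,r},{r,t},{r,u},{q,r,t},{q,r,u},{r,t,v}} W16={{r,t},{q,r,t},{r,t,v}} W23={{p},{q,t},{t,v},{q,r,t},{r,t,v}} W25={{q},{q,r},{q,t},{q,u},{t,v},{u,v},{q,r,t},{q,r,u},{r,t,v}} W26={{q,t},{t,v},{q,r,t},{r,t,v}} W35={{t},{q,t},{r,t},{t,v},{q,r,t},{r,t,v}} W36={{t},{q,t},{r,t},{t,v},{q,r,t},{r,t,v}} W56={{t},{q,t},{r,t},{t,v},{q,r,t},{r,t,v}}
  W123={{q,r,t},{r,t,v}} W125={{q,r},{q,r,t},{q,r,u},{r,t,v}} W126={{q,r,t},{r,t,v}} W135={{r,t},{q,r,t},{r,t,v}} W136={{r,t},{q,r,t},{r,t,v}} W156={{r,t},{q,r,t},{r,t,v}} W235={{q,t},{t,v},{q,r,t},{r,t,v}} W236={{q,t},{t,v},{q,r,t},{r,t,v}} W256={{q,t},{t,v},{q,r,t},{r,t,v}} W356={{t},{q,t},{r,t},{t,v},{q,r,t},{r,t,v}}
  W1235={{q,r,t},{r,t,v}} W1236={{q,r,t},{r,t,v}} W1256={{q,r,t},{r,t,v}} W1356={{r,t},{q,r,t},{r,t,v}} W2356={{q,t},{t,v},{q,r,t},{r,t,v}}
  W12356={{q,r,t},{r,t,v}}
C dims 6,10,10,5; δ0: rk 4, SNF 1^4; δ1: rk 6, SNF 1^6; δ2: rk 4, SNF 1^4
degree 0: 6−4−0 = 2 → Ȟ^0 ≅ Z^2
degree 1: 10−6−4 = 0 → Ȟ^1 ≅ 0
degree 2: 10−4−6 = 0 → Ȟ^2 ≅ 0


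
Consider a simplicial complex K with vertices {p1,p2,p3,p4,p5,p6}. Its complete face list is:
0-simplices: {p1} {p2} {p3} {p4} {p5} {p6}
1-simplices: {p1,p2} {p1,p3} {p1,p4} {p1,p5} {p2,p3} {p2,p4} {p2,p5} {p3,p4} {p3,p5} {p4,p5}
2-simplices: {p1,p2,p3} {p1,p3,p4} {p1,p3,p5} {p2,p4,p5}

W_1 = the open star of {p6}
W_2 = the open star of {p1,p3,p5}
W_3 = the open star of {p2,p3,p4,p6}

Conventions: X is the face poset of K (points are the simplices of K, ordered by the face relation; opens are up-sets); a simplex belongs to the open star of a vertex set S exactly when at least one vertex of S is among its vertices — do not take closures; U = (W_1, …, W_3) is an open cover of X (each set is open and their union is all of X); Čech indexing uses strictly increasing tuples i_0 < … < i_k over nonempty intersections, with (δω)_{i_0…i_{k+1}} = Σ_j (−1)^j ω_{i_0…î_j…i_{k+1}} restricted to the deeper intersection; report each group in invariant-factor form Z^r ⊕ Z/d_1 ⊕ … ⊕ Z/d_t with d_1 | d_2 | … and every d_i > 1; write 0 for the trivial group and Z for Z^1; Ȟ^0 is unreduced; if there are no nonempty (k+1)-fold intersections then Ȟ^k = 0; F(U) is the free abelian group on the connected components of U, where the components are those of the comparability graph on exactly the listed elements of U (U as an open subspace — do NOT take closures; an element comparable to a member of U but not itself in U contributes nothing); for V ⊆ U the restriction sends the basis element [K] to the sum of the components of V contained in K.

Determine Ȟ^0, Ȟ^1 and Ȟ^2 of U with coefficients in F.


Ȟ^0 ≅ Z^2,  Ȟ^1 ≅ Z,  Ȟ^2 ≅ 0

intersection data:
  W1={{p6}} W2={{p1},{p3},{p5},{p1,p2},{p1,p3},{p1,p4},{p1,p5},{p2,p3},{p2,p5},{p3,p4},{p3,p5},{p4,p5},{p1,p2,p3},{p1,p3,p4},{p1,p3,p5},{p2,p4,p5}} W3={{p2},{p3},{p4},{p6},{p1,p2},{p1,p3},{p1,p4},{p2,p3},{p2,p4},{p2,p5},{p3,p4},{p3,p5},{p4,p5},{p1,p2,p3},{p1,p3,p4},{p1,p3,p5},{p2,p4,p5}}
  W13={{p6}} W23={{p3},{p1,p2},{p1,p3},{p1,p4},{p2,p3},{p2,p5},{p3,p4},{p3,p5},{p4,p5},{p1,p2,p3},{p1,p3,p4},{p1,p3,p5},{p2,p4,p5}}
components per intersection:
  W1: {{p6}}
  W2: {{p1},{p3},{p5},{p1,p2},{p1,p3},{p1,p4},{p1,p5},{p2,p3},{p2,p5},{p3,p4},{p3,p5},{p4,p5},{p1,p2,p3},{p1,p3,p4},{p1,p3,p5},{p2,p4,p5}}
  W3: {{p2},{p3},{p4},{p1,p2},{p1,p3},{p1,p4},{p2,p3},{p2,p4},{p2,p5},{p3,p4},{p3,p5},{p4,p5},{p1,p2,p3},{p1,p3,p4},{p1,p3,p5},{p2,p4,p5}} {{p6}}
  W13: {{p6}}
  W23: {{p3},{p1,p2},{p1,p3},{p1,p4},{p2,p3},{p3,p4},{p3,p5},{p1,p2,p3},{p1,p3,p4},{p1,p3,p5}} {{p2,p5},{p4,p5},{p2,p4,p5}}
C dims 4,3; δ0: rk 2, SNF 1^2
Ȟ^0 = (4 − 2) − 0 = 2, so Ȟ^0 ≅ Z^2
Ȟ^1 = (3 − 0) − 2 = 1, so Ȟ^1 ≅ Z
Ȟ^2 = (0 − 0) − 0 = 0, so Ȟ^2 ≅ 0
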